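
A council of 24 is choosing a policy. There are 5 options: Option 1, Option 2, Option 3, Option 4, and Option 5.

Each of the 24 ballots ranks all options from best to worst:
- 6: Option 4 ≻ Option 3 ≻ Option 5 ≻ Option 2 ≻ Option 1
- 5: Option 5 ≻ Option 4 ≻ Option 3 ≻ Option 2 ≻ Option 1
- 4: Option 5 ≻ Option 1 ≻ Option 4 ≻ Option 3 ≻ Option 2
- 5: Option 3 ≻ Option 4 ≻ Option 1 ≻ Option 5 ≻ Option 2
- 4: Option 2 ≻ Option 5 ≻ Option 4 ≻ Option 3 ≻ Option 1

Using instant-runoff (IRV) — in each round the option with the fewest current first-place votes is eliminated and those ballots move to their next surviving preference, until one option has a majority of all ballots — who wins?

Round 1: Option 1 0, Option 2 4, Option 3 5, Option 4 6, Option 5 9. Option 1 eliminated.
Round 2: Option 2 4, Option 3 5, Option 4 6, Option 5 9. Option 2 eliminated.
Round 3: Option 3 5, Option 4 6, Option 5 13. Option 5 has a majority (≥13).

Option 5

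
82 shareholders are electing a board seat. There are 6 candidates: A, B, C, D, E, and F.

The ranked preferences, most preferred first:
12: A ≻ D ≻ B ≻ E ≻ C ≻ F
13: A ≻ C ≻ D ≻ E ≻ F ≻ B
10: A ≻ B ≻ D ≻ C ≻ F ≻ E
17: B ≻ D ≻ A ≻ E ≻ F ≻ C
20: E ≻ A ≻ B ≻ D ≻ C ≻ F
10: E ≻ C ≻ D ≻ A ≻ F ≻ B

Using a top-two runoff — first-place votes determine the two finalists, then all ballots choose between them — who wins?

Round 1 first-place votes: A 35, B 17, C 0, D 0, E 30, F 0. A and E advance.
Runoff: A is ranked above E on 52 ballots, E above A on 30.

A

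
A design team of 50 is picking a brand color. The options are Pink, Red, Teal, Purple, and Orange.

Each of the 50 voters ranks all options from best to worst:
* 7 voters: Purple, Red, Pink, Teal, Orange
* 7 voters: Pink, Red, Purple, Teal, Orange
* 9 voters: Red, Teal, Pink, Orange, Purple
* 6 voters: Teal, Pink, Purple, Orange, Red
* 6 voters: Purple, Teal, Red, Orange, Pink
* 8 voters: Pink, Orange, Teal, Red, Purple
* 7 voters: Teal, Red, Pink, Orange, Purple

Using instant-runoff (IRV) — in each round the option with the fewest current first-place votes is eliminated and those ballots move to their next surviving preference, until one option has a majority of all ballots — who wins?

Teal

Round 1: Pink 15, Red 9, Teal 13, Purple 13, Orange 0. Orange eliminated.
Round 2: Pink 15, Red 9, Teal 13, Purple 13. Red eliminated.
Round 3: Pink 15, Teal 22, Purple 13. Purple eliminated.
Round 4: Pink 22, Teal 28. Teal has a majority (≥26).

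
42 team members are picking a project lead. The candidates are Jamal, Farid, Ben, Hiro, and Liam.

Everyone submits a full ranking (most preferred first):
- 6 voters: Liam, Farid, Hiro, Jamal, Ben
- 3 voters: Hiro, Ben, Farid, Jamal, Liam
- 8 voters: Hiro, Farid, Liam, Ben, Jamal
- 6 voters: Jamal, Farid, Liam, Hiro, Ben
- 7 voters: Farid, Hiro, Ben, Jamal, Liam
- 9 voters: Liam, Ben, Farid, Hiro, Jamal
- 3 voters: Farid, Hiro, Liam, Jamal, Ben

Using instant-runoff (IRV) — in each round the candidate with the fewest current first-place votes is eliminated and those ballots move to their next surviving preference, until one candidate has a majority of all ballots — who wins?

Round 1: Jamal 6, Farid 10, Ben 0, Hiro 11, Liam 15. Ben eliminated.
Round 2: Jamal 6, Farid 10, Hiro 11, Liam 15. Jamal eliminated.
Round 3: Farid 16, Hiro 11, Liam 15. Hiro eliminated.
Round 4: Farid 27, Liam 15. Farid has a majority (≥22).

Farid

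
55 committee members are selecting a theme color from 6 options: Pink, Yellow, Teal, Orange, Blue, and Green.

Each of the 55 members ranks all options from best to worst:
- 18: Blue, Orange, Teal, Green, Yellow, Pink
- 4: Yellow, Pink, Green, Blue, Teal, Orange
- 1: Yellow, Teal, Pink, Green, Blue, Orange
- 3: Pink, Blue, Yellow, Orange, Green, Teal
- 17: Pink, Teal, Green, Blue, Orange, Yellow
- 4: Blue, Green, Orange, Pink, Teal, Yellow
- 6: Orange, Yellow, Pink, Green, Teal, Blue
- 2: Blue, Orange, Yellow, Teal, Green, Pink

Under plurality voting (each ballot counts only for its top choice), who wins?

Blue

First-place votes: Pink 20, Yellow 5, Teal 0, Orange 6, Blue 24, Green 0.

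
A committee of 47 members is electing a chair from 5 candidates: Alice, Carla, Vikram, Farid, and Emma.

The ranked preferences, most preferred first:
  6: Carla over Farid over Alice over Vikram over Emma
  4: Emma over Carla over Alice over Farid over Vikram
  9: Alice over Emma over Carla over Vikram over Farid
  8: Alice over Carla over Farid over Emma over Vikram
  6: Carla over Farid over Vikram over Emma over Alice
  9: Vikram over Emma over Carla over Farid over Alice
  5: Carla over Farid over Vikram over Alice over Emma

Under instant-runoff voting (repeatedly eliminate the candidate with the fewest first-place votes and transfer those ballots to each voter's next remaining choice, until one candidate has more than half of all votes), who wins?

Carla

Round 1: Alice 17, Carla 17, Vikram 9, Farid 0, Emma 4. Farid eliminated.
Round 2: Alice 17, Carla 17, Vikram 9, Emma 4. Emma eliminated.
Round 3: Alice 17, Carla 21, Vikram 9. Vikram eliminated.
Round 4: Alice 17, Carla 30. Carla has a majority (≥24).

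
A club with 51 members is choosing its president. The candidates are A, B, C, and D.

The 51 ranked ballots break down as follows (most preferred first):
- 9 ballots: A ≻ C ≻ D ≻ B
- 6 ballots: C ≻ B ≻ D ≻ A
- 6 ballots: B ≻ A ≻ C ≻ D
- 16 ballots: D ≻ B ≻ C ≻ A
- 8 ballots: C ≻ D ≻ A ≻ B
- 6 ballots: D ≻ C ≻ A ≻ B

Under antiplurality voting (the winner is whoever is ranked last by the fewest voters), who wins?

C

Last-place votes: A 22, B 23, C 0, D 6.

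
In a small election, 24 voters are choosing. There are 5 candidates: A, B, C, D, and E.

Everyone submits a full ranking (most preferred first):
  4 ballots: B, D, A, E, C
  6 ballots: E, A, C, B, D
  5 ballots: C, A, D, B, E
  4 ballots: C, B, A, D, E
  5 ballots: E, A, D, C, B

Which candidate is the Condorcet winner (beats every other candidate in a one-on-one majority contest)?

A vs B: 16–8
A vs C: 15–9
A vs D: 20–4
A vs E: 13–11
A beats every other candidate.

A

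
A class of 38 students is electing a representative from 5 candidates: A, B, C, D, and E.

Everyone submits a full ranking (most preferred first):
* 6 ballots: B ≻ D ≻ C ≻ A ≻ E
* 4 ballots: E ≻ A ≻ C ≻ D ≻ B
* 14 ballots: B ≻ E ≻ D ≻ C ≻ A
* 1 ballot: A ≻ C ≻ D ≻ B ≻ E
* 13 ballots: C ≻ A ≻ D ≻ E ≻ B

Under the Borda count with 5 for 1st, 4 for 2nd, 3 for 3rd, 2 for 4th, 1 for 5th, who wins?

C

A: 6×2 + 4×4 + 14×1 + 1×5 + 13×4 = 99
B: 6×5 + 4×1 + 14×5 + 1×2 + 13×1 = 119
C: 6×3 + 4×3 + 14×2 + 1×4 + 13×5 = 127
D: 6×4 + 4×2 + 14×3 + 1×3 + 13×3 = 116
E: 6×1 + 4×5 + 14×4 + 1×1 + 13×2 = 109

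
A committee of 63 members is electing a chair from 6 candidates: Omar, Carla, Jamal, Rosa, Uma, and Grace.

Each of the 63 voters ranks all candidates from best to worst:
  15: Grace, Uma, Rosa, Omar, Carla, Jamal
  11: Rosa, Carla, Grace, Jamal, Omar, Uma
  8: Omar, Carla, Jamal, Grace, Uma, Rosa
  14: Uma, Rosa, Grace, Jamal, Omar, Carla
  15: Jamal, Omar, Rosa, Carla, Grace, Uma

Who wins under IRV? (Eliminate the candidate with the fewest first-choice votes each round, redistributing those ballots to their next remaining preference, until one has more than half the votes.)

Grace

Round 1: Omar 8, Carla 0, Jamal 15, Rosa 11, Uma 14, Grace 15. Carla eliminated.
Round 2: Omar 8, Jamal 15, Rosa 11, Uma 14, Grace 15. Omar eliminated.
Round 3: Jamal 23, Rosa 11, Uma 14, Grace 15. Rosa eliminated.
Round 4: Jamal 23, Uma 14, Grace 26. Uma eliminated.
Round 5: Jamal 23, Grace 40. Grace has a majority (≥32).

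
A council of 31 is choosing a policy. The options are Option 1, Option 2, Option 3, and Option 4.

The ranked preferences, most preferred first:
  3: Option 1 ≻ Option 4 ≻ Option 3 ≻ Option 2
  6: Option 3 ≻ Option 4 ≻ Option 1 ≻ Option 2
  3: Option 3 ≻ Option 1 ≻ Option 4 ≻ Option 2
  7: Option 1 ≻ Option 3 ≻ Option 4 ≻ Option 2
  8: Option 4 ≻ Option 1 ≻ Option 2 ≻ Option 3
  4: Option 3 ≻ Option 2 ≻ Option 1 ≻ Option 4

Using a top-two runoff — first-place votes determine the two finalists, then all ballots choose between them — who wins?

Round 1 first-place votes: Option 1 10, Option 2 0, Option 3 13, Option 4 8. Option 3 and Option 1 advance.
Runoff: Option 3 is ranked above Option 1 on 13 ballots, Option 1 above Option 3 on 18.

Option 1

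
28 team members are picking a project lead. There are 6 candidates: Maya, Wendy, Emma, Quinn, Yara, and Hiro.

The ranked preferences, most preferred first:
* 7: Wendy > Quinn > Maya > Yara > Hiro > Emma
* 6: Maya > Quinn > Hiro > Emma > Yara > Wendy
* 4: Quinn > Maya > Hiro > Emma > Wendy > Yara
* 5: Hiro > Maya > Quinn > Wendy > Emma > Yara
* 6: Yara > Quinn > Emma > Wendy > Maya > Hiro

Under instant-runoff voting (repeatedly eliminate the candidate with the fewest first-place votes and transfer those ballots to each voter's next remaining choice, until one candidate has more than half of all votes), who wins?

Maya

Round 1: Maya 6, Wendy 7, Emma 0, Quinn 4, Yara 6, Hiro 5. Emma eliminated.
Round 2: Maya 6, Wendy 7, Quinn 4, Yara 6, Hiro 5. Quinn eliminated.
Round 3: Maya 10, Wendy 7, Yara 6, Hiro 5. Hiro eliminated.
Round 4: Maya 15, Wendy 7, Yara 6. Maya has a majority (≥15).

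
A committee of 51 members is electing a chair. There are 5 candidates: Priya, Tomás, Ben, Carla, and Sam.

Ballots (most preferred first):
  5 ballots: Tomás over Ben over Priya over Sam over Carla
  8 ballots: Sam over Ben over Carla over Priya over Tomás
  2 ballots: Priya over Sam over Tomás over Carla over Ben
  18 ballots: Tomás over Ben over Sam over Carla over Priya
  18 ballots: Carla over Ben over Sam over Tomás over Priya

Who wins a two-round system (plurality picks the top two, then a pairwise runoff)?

Round 1 first-place votes: Priya 2, Tomás 23, Ben 0, Carla 18, Sam 8. Tomás and Carla advance.
Runoff: Tomás is ranked above Carla on 25 ballots, Carla above Tomás on 26.

Carla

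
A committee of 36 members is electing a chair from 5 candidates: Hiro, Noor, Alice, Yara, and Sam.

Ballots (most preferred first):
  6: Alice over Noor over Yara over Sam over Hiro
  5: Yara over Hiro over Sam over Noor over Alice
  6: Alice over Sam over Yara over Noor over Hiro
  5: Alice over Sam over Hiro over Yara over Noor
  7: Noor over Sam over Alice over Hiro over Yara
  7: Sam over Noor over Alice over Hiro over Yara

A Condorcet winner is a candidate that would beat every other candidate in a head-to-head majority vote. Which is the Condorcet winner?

Sam vs Hiro: 31–5
Sam vs Noor: 23–13
Sam vs Alice: 19–17
Sam vs Yara: 25–11
Sam beats every other candidate.

Sam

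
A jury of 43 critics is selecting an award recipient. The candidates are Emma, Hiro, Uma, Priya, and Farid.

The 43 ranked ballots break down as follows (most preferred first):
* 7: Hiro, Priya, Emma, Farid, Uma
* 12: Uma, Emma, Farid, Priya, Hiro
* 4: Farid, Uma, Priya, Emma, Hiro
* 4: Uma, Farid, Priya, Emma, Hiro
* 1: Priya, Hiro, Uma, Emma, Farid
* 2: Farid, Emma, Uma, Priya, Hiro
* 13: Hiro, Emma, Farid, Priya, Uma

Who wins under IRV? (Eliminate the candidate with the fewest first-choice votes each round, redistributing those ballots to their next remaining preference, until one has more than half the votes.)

Uma

Round 1: Emma 0, Hiro 20, Uma 16, Priya 1, Farid 6. Emma eliminated.
Round 2: Hiro 20, Uma 16, Priya 1, Farid 6. Priya eliminated.
Round 3: Hiro 21, Uma 16, Farid 6. Farid eliminated.
Round 4: Hiro 21, Uma 22. Uma has a majority (≥22).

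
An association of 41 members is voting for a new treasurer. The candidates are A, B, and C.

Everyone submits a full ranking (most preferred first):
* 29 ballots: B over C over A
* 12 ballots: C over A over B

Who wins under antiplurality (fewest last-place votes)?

C

Last-place votes: A 29, B 12, C 0.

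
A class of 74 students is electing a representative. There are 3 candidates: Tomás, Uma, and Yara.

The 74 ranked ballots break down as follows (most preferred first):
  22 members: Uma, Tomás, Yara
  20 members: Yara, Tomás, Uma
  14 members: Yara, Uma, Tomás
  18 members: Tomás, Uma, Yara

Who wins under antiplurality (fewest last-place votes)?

Last-place votes: Tomás 14, Uma 20, Yara 40.

Tomás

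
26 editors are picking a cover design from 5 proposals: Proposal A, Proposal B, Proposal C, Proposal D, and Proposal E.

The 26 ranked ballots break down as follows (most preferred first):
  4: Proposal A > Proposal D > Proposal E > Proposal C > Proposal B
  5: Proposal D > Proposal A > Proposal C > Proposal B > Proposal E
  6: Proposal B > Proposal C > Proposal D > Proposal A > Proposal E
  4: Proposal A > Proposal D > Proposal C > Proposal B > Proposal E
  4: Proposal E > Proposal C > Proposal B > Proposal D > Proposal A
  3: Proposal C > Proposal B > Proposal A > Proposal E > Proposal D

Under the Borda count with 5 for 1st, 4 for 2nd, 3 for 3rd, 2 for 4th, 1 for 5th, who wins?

Proposal C

Proposal A: 4×5 + 5×4 + 6×2 + 4×5 + 4×1 + 3×3 = 85
Proposal B: 4×1 + 5×2 + 6×5 + 4×2 + 4×3 + 3×4 = 76
Proposal C: 4×2 + 5×3 + 6×4 + 4×3 + 4×4 + 3×5 = 90
Proposal D: 4×4 + 5×5 + 6×3 + 4×4 + 4×2 + 3×1 = 86
Proposal E: 4×3 + 5×1 + 6×1 + 4×1 + 4×5 + 3×2 = 53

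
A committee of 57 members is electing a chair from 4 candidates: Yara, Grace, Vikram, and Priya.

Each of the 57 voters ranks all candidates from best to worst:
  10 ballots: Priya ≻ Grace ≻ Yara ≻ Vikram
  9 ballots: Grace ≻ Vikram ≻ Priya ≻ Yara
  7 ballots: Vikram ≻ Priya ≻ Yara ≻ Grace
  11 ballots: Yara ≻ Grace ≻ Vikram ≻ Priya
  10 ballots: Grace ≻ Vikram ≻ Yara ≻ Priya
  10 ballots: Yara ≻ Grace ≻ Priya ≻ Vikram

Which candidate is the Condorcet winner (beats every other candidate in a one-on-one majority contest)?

Grace vs Yara: 29–28
Grace vs Vikram: 50–7
Grace vs Priya: 40–17
Grace beats every other candidate.

Grace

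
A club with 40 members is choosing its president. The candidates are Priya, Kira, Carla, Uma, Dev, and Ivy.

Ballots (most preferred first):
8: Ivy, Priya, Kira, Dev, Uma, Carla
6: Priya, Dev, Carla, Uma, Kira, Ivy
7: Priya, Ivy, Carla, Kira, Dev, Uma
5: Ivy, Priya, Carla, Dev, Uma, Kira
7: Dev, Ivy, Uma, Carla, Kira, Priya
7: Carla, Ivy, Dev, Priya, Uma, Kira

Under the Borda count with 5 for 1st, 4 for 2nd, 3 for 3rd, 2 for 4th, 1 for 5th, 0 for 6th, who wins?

Priya: 8×4 + 6×5 + 7×5 + 5×4 + 7×0 + 7×2 = 131
Kira: 8×3 + 6×1 + 7×2 + 5×0 + 7×1 + 7×0 = 51
Carla: 8×0 + 6×3 + 7×3 + 5×3 + 7×2 + 7×5 = 103
Uma: 8×1 + 6×2 + 7×0 + 5×1 + 7×3 + 7×1 = 53
Dev: 8×2 + 6×4 + 7×1 + 5×2 + 7×5 + 7×3 = 113
Ivy: 8×5 + 6×0 + 7×4 + 5×5 + 7×4 + 7×4 = 149

Ivy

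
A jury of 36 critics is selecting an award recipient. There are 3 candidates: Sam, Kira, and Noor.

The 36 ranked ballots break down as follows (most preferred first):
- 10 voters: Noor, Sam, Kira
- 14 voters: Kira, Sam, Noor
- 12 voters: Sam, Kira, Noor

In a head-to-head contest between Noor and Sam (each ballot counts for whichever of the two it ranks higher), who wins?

Noor is ranked above Sam on 10 ballots; Sam above Noor on 26.

Sam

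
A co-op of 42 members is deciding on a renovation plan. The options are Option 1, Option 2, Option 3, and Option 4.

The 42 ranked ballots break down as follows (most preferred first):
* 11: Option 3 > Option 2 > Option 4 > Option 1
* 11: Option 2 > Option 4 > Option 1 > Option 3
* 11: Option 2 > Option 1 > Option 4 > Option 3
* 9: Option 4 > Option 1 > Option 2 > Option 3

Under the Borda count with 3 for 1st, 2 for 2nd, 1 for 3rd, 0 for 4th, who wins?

Option 1: 11×0 + 11×1 + 11×2 + 9×2 = 51
Option 2: 11×2 + 11×3 + 11×3 + 9×1 = 97
Option 3: 11×3 + 11×0 + 11×0 + 9×0 = 33
Option 4: 11×1 + 11×2 + 11×1 + 9×3 = 71

Option 2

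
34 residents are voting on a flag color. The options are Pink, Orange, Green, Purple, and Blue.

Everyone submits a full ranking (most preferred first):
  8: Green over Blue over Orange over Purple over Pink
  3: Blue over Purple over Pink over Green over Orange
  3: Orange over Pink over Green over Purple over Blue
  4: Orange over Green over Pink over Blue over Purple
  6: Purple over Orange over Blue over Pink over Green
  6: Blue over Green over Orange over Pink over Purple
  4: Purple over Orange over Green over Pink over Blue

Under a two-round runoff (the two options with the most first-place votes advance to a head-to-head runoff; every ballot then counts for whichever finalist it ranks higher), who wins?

Blue

Round 1 first-place votes: Pink 0, Orange 7, Green 8, Purple 10, Blue 9. Purple and Blue advance.
Runoff: Purple is ranked above Blue on 13 ballots, Blue above Purple on 21.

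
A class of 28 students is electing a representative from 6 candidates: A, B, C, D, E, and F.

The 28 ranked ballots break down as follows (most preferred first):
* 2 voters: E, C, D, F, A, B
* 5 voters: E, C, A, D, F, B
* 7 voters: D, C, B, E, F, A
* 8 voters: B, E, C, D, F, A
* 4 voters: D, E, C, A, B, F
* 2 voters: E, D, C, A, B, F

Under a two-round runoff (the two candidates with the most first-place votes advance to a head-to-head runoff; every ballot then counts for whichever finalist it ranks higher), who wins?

E

Round 1 first-place votes: A 0, B 8, C 0, D 11, E 9, F 0. D and E advance.
Runoff: D is ranked above E on 11 ballots, E above D on 17.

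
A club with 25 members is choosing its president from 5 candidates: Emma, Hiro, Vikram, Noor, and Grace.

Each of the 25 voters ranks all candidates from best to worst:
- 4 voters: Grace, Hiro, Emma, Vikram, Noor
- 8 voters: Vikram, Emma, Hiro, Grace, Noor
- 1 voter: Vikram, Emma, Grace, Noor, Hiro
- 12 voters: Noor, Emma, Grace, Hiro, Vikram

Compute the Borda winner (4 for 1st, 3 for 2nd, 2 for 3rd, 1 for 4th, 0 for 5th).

Emma

Emma: 4×2 + 8×3 + 1×3 + 12×3 = 71
Hiro: 4×3 + 8×2 + 1×0 + 12×1 = 40
Vikram: 4×1 + 8×4 + 1×4 + 12×0 = 40
Noor: 4×0 + 8×0 + 1×1 + 12×4 = 49
Grace: 4×4 + 8×1 + 1×2 + 12×2 = 50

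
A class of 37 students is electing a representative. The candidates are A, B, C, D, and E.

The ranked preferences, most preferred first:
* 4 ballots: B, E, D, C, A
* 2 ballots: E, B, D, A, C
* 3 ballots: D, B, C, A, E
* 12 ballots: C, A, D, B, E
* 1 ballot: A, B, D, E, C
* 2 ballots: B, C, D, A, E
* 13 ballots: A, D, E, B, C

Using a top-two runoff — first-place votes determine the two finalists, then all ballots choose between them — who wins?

C

Round 1 first-place votes: A 14, B 6, C 12, D 3, E 2. A and C advance.
Runoff: A is ranked above C on 16 ballots, C above A on 21.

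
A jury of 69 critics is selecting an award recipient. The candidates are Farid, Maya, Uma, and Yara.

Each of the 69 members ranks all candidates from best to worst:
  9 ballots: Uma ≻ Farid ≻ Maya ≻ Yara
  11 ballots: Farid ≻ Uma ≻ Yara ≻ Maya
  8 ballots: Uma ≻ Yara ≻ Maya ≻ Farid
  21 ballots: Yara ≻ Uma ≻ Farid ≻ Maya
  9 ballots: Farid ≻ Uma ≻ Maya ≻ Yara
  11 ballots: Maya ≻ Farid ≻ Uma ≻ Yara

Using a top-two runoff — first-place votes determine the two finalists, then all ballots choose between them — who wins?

Farid

Round 1 first-place votes: Farid 20, Maya 11, Uma 17, Yara 21. Yara and Farid advance.
Runoff: Yara is ranked above Farid on 29 ballots, Farid above Yara on 40.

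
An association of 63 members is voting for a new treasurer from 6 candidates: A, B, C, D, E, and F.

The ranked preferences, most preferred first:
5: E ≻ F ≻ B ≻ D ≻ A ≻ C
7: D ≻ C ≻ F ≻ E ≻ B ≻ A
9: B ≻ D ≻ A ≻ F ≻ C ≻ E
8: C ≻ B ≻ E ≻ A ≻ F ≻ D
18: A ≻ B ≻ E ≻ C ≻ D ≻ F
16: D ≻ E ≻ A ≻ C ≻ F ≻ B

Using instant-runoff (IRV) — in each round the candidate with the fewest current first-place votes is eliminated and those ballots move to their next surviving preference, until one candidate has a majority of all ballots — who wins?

Round 1: A 18, B 9, C 8, D 23, E 5, F 0. F eliminated.
Round 2: A 18, B 9, C 8, D 23, E 5. E eliminated.
Round 3: A 18, B 14, C 8, D 23. C eliminated.
Round 4: A 18, B 22, D 23. A eliminated.
Round 5: B 40, D 23. B has a majority (≥32).

B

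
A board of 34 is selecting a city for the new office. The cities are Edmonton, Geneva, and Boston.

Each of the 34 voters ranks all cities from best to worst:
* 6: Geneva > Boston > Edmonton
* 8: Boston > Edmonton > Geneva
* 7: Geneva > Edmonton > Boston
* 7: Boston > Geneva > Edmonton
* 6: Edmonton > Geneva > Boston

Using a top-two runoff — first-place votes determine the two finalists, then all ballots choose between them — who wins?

Geneva

Round 1 first-place votes: Edmonton 6, Geneva 13, Boston 15. Boston and Geneva advance.
Runoff: Boston is ranked above Geneva on 15 ballots, Geneva above Boston on 19.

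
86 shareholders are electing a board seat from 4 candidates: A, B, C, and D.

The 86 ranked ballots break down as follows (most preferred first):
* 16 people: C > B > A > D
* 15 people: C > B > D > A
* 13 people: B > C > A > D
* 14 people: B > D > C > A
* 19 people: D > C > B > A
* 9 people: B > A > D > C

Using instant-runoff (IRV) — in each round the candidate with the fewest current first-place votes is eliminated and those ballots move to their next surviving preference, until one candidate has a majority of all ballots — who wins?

C

Round 1: A 0, B 36, C 31, D 19. A eliminated.
Round 2: B 36, C 31, D 19. D eliminated.
Round 3: B 36, C 50. C has a majority (≥44).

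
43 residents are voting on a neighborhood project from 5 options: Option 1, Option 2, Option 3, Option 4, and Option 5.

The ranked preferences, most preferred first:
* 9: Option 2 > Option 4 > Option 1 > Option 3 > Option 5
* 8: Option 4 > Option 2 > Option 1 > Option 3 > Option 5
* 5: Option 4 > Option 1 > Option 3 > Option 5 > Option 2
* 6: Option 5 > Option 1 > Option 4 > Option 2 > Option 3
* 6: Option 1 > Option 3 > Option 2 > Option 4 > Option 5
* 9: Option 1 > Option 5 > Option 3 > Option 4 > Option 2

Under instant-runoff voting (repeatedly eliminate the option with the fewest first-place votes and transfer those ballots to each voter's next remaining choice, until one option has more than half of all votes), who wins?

Option 4

Round 1: Option 1 15, Option 2 9, Option 3 0, Option 4 13, Option 5 6. Option 3 eliminated.
Round 2: Option 1 15, Option 2 9, Option 4 13, Option 5 6. Option 5 eliminated.
Round 3: Option 1 21, Option 2 9, Option 4 13. Option 2 eliminated.
Round 4: Option 1 21, Option 4 22. Option 4 has a majority (≥22).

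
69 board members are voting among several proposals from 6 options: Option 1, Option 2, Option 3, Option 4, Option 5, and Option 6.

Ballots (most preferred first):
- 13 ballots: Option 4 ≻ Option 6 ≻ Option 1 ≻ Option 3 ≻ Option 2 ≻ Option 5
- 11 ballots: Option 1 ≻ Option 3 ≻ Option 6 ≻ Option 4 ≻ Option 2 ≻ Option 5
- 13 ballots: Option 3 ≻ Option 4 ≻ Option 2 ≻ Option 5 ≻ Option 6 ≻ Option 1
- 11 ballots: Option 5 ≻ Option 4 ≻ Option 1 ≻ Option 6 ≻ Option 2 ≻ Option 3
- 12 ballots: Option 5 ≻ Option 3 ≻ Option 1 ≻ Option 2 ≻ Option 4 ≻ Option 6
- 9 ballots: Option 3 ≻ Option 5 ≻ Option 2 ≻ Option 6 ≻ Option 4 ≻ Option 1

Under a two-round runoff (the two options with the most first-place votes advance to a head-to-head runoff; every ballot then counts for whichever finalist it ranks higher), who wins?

Round 1 first-place votes: Option 1 11, Option 2 0, Option 3 22, Option 4 13, Option 5 23, Option 6 0. Option 5 and Option 3 advance.
Runoff: Option 5 is ranked above Option 3 on 23 ballots, Option 3 above Option 5 on 46.

Option 3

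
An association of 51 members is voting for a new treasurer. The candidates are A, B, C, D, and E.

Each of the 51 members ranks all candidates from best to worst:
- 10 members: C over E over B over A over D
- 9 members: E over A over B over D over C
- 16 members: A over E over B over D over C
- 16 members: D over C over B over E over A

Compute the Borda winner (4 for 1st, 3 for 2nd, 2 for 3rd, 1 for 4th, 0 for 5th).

A: 10×1 + 9×3 + 16×4 + 16×0 = 101
B: 10×2 + 9×2 + 16×2 + 16×2 = 102
C: 10×4 + 9×0 + 16×0 + 16×3 = 88
D: 10×0 + 9×1 + 16×1 + 16×4 = 89
E: 10×3 + 9×4 + 16×3 + 16×1 = 130

E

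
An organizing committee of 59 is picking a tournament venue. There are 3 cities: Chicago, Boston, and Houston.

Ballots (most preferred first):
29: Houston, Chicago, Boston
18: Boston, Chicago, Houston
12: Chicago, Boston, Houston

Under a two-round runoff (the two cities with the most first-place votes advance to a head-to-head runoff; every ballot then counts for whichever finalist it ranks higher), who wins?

Round 1 first-place votes: Chicago 12, Boston 18, Houston 29. Houston and Boston advance.
Runoff: Houston is ranked above Boston on 29 ballots, Boston above Houston on 30.

Boston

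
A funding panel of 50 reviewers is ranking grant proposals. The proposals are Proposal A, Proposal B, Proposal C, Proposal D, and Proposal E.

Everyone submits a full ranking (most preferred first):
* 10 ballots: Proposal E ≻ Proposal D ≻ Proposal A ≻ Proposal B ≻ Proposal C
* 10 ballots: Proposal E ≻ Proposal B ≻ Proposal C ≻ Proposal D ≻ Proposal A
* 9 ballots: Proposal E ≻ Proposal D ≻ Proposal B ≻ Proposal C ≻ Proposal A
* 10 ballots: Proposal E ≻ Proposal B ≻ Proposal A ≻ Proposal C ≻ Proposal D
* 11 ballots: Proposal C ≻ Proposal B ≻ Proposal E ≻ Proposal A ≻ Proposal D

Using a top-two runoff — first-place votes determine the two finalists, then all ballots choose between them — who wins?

Round 1 first-place votes: Proposal A 0, Proposal B 0, Proposal C 11, Proposal D 0, Proposal E 39. Proposal E and Proposal C advance.
Runoff: Proposal E is ranked above Proposal C on 39 ballots, Proposal C above Proposal E on 11.

Proposal E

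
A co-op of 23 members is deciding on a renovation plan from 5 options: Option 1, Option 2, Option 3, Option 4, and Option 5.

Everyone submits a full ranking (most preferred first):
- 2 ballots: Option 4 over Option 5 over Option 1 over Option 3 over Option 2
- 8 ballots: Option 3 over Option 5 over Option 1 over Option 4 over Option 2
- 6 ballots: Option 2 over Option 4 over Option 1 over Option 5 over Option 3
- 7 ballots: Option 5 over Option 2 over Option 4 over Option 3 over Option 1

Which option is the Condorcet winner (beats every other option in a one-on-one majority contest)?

Option 5 vs Option 1: 17–6
Option 5 vs Option 2: 17–6
Option 5 vs Option 3: 15–8
Option 5 vs Option 4: 15–8
Option 5 beats every other option.

Option 5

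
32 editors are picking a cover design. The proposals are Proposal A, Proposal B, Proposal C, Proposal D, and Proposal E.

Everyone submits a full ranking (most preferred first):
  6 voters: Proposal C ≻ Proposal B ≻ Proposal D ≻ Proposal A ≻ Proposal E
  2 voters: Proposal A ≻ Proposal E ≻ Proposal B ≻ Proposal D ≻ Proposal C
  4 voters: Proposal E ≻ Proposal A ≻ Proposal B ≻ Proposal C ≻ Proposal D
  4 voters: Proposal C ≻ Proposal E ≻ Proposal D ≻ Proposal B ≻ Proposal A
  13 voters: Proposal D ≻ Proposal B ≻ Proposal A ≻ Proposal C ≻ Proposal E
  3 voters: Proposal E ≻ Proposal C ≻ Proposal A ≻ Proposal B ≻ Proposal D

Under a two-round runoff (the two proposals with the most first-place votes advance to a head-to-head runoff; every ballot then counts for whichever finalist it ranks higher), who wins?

Proposal C

Round 1 first-place votes: Proposal A 2, Proposal B 0, Proposal C 10, Proposal D 13, Proposal E 7. Proposal D and Proposal C advance.
Runoff: Proposal D is ranked above Proposal C on 15 ballots, Proposal C above Proposal D on 17.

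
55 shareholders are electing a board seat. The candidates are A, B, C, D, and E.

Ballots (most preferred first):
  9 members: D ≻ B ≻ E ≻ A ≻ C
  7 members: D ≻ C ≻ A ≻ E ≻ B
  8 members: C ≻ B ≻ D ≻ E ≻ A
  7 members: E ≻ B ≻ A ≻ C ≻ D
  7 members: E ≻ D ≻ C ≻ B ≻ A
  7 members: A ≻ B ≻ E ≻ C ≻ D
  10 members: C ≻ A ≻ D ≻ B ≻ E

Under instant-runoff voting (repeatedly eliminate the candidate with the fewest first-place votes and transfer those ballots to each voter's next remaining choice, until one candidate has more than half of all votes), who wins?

Round 1: A 7, B 0, C 18, D 16, E 14. B eliminated.
Round 2: A 7, C 18, D 16, E 14. A eliminated.
Round 3: C 18, D 16, E 21. D eliminated.
Round 4: C 25, E 30. E has a majority (≥28).

E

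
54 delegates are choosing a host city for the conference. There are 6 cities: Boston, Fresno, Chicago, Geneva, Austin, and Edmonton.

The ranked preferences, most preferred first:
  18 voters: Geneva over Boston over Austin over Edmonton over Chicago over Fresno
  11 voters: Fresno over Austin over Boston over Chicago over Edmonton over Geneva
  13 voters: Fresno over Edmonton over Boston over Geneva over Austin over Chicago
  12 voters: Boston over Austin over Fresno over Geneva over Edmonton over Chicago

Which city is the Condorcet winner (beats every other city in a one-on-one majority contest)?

Boston vs Fresno: 30–24
Boston vs Chicago: 54–0
Boston vs Geneva: 36–18
Boston vs Austin: 43–11
Boston vs Edmonton: 41–13
Boston beats every other city.

Boston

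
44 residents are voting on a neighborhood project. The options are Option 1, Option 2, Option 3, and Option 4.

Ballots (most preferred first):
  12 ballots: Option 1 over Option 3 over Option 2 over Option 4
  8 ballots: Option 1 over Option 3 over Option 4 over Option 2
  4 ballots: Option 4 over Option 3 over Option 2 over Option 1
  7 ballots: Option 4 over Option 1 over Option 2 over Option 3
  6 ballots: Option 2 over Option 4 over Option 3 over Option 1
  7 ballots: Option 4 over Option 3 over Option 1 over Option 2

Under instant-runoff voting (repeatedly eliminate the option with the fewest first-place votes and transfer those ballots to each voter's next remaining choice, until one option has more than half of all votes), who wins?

Round 1: Option 1 20, Option 2 6, Option 3 0, Option 4 18. Option 3 eliminated.
Round 2: Option 1 20, Option 2 6, Option 4 18. Option 2 eliminated.
Round 3: Option 1 20, Option 4 24. Option 4 has a majority (≥23).

Option 4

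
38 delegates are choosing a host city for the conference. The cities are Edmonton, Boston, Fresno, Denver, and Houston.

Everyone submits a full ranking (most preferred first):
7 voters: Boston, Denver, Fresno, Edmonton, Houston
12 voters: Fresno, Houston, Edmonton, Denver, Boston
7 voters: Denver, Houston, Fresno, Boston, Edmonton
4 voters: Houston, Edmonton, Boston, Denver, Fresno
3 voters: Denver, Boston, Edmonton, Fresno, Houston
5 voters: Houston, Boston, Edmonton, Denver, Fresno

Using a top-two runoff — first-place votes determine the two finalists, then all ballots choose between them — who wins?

Round 1 first-place votes: Edmonton 0, Boston 7, Fresno 12, Denver 10, Houston 9. Fresno and Denver advance.
Runoff: Fresno is ranked above Denver on 12 ballots, Denver above Fresno on 26.

Denver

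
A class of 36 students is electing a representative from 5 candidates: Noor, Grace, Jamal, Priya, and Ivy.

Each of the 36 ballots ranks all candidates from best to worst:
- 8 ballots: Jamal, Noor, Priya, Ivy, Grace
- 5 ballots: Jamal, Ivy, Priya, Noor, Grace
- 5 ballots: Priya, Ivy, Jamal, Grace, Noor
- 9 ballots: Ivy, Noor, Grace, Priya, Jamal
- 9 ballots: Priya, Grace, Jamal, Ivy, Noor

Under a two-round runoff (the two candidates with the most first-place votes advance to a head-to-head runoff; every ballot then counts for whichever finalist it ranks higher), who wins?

Priya

Round 1 first-place votes: Noor 0, Grace 0, Jamal 13, Priya 14, Ivy 9. Priya and Jamal advance.
Runoff: Priya is ranked above Jamal on 23 ballots, Jamal above Priya on 13.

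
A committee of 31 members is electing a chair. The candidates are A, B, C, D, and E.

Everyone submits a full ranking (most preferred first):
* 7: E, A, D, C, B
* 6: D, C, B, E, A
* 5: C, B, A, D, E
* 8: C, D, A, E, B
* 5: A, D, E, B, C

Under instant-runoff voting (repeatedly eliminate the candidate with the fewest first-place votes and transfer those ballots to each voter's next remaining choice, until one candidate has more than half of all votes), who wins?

Round 1: A 5, B 0, C 13, D 6, E 7. B eliminated.
Round 2: A 5, C 13, D 6, E 7. A eliminated.
Round 3: C 13, D 11, E 7. E eliminated.
Round 4: C 13, D 18. D has a majority (≥16).

D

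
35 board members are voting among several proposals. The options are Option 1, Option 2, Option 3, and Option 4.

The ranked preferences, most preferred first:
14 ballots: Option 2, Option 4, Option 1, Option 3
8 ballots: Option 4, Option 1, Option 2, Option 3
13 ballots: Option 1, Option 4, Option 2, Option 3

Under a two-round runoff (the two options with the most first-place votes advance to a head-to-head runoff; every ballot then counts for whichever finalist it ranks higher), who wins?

Round 1 first-place votes: Option 1 13, Option 2 14, Option 3 0, Option 4 8. Option 2 and Option 1 advance.
Runoff: Option 2 is ranked above Option 1 on 14 ballots, Option 1 above Option 2 on 21.

Option 1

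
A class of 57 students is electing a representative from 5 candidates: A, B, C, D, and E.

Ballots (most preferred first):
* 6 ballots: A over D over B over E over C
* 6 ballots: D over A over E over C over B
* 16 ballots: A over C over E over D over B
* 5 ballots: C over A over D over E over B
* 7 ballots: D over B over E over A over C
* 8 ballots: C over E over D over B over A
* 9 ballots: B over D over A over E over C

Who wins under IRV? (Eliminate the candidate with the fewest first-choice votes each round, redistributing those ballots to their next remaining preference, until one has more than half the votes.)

Round 1: A 22, B 9, C 13, D 13, E 0. E eliminated.
Round 2: A 22, B 9, C 13, D 13. B eliminated.
Round 3: A 22, C 13, D 22. C eliminated.
Round 4: A 27, D 30. D has a majority (≥29).

D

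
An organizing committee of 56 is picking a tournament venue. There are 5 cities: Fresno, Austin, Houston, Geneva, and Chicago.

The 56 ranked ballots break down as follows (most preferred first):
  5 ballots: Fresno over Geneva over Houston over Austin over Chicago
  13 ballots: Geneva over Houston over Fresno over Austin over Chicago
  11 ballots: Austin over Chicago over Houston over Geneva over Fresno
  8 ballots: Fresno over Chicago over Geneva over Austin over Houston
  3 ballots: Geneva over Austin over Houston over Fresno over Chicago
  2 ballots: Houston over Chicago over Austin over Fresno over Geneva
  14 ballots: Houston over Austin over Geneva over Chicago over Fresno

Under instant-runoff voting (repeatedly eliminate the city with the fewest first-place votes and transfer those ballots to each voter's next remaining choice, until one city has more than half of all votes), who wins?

Round 1: Fresno 13, Austin 11, Houston 16, Geneva 16, Chicago 0. Chicago eliminated.
Round 2: Fresno 13, Austin 11, Houston 16, Geneva 16. Austin eliminated.
Round 3: Fresno 13, Houston 27, Geneva 16. Fresno eliminated.
Round 4: Houston 27, Geneva 29. Geneva has a majority (≥29).

Geneva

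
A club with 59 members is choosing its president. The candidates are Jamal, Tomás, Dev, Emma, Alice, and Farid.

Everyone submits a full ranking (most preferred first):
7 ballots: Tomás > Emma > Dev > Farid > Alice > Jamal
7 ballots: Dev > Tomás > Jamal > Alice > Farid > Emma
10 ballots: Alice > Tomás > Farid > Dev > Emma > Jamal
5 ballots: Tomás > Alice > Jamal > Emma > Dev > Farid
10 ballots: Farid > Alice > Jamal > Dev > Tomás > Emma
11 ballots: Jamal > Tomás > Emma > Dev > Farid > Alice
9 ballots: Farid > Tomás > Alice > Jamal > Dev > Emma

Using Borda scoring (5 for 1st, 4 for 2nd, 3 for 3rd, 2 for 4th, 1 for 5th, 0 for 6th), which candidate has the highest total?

Tomás

Jamal: 7×0 + 7×3 + 10×0 + 5×3 + 10×3 + 11×5 + 9×2 = 139
Tomás: 7×5 + 7×4 + 10×4 + 5×5 + 10×1 + 11×4 + 9×4 = 218
Dev: 7×3 + 7×5 + 10×2 + 5×1 + 10×2 + 11×2 + 9×1 = 132
Emma: 7×4 + 7×0 + 10×1 + 5×2 + 10×0 + 11×3 + 9×0 = 81
Alice: 7×1 + 7×2 + 10×5 + 5×4 + 10×4 + 11×0 + 9×3 = 158
Farid: 7×2 + 7×1 + 10×3 + 5×0 + 10×5 + 11×1 + 9×5 = 157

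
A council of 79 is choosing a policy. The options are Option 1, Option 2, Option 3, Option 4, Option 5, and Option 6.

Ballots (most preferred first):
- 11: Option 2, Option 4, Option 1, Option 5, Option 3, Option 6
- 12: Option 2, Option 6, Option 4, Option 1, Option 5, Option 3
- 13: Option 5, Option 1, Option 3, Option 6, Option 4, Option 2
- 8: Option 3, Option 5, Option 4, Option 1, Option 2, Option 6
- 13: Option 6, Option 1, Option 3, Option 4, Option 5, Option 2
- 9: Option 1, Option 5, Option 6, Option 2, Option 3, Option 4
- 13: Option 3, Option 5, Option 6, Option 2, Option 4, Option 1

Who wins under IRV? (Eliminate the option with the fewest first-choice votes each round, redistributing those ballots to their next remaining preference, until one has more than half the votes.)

Round 1: Option 1 9, Option 2 23, Option 3 21, Option 4 0, Option 5 13, Option 6 13. Option 4 eliminated.
Round 2: Option 1 9, Option 2 23, Option 3 21, Option 5 13, Option 6 13. Option 1 eliminated.
Round 3: Option 2 23, Option 3 21, Option 5 22, Option 6 13. Option 6 eliminated.
Round 4: Option 2 23, Option 3 34, Option 5 22. Option 5 eliminated.
Round 5: Option 2 32, Option 3 47. Option 3 has a majority (≥40).

Option 3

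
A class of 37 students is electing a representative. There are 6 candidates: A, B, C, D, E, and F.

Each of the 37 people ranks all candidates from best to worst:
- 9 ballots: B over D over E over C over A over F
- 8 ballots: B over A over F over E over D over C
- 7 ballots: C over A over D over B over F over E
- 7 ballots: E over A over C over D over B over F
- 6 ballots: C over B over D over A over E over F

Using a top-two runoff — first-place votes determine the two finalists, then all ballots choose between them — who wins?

C

Round 1 first-place votes: A 0, B 17, C 13, D 0, E 7, F 0. B and C advance.
Runoff: B is ranked above C on 17 ballots, C above B on 20.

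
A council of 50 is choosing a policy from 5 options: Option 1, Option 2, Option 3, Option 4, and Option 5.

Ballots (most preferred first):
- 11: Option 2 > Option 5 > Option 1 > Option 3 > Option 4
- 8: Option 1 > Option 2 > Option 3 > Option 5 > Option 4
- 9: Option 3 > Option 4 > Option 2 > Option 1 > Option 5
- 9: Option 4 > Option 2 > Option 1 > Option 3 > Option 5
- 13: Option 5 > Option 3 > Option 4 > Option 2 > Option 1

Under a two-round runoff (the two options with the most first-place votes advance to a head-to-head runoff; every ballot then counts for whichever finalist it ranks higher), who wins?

Round 1 first-place votes: Option 1 8, Option 2 11, Option 3 9, Option 4 9, Option 5 13. Option 5 and Option 2 advance.
Runoff: Option 5 is ranked above Option 2 on 13 ballots, Option 2 above Option 5 on 37.

Option 2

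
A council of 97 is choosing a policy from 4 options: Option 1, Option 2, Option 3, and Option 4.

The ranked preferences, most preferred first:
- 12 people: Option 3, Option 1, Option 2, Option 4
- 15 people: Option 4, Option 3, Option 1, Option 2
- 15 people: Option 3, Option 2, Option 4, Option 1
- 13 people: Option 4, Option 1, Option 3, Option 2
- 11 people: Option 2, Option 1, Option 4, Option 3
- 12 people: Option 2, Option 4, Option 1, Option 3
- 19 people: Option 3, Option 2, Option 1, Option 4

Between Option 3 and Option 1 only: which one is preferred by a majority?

Option 3

Option 3 is ranked above Option 1 on 61 ballots; Option 1 above Option 3 on 36.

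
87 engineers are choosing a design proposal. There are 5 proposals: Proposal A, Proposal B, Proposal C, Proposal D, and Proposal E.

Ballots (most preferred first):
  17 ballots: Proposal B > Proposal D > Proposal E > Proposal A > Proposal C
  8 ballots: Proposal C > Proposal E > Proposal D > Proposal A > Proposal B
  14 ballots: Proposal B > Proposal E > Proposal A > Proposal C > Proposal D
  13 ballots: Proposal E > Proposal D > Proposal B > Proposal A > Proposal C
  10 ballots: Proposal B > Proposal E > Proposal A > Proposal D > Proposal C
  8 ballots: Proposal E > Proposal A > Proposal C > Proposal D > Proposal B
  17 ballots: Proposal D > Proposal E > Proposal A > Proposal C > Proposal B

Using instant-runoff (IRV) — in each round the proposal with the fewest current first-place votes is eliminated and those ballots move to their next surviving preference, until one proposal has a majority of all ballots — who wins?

Proposal E

Round 1: Proposal A 0, Proposal B 41, Proposal C 8, Proposal D 17, Proposal E 21. Proposal A eliminated.
Round 2: Proposal B 41, Proposal C 8, Proposal D 17, Proposal E 21. Proposal C eliminated.
Round 3: Proposal B 41, Proposal D 17, Proposal E 29. Proposal D eliminated.
Round 4: Proposal B 41, Proposal E 46. Proposal E has a majority (≥44).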